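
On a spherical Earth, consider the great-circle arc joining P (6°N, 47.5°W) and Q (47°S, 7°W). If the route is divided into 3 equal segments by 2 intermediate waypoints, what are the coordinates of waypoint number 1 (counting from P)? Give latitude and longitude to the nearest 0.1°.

≈ (12.5°S, 36.9°W)

The haversine formula gives a central angle δ ≈ 1.116 rad (63.9°) between the endpoints.
Interpolate at f = 1/3 with slerp weights a = sin((1−f)δ)/sin δ ≈ 0.754, b = sin(fδ)/sin δ ≈ 0.405.
p = a·p₁ + b·p₂ ≈ (0.780, -0.586, -0.217); φ = arcsin(p_z) ≈ -12.54°, λ = atan2(p_y, p_x) ≈ -36.92°.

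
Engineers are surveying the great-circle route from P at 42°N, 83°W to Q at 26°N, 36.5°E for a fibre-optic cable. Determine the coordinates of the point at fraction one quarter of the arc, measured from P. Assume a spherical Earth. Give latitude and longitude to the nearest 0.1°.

Convert each endpoint to a unit vector on the sphere (x = cos φ cos λ, y = cos φ sin λ, z = sin φ).
The central angle between the endpoints is δ = arccos(p₁·p₂) ≈ 1.606 rad (92.0°).
Interpolate at f = 1/4 with slerp weights a = sin((1−f)δ)/sin δ ≈ 0.934, b = sin(fδ)/sin δ ≈ 0.391.
p = a·p₁ + b·p₂ ≈ (0.367, -0.480, 0.797); φ = arcsin(p_z) ≈ 52.81°, λ = atan2(p_y, p_x) ≈ -52.59°.

≈ 52.8°N, 52.6°W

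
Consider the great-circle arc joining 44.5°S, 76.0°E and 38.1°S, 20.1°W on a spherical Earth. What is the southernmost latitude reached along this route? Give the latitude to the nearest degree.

The great circle lies in the plane with unit normal n̂ = (p₁ × p₂)/|p₁ × p₂|.
Here n̂_z ≈ -0.601; the vertex latitude is φ_max = arccos|n̂_z| ≈ 53.0°.

≈ 53°S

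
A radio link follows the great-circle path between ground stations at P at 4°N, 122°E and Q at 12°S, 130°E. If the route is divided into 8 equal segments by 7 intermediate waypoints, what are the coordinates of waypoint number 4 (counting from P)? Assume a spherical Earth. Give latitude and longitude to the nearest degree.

Convert each endpoint to a unit vector on the sphere (x = cos φ cos λ, y = cos φ sin λ, z = sin φ).
The central angle between the endpoints is δ = arccos(p₁·p₂) ≈ 0.312 rad (17.9°).
Interpolate at f = 4/8 with slerp weights a = sin((1−f)δ)/sin δ ≈ 0.506, b = sin(fδ)/sin δ ≈ 0.506.
p = a·p₁ + b·p₂ ≈ (-0.586, 0.807, -0.070); φ = arcsin(p_z) ≈ -4.01°, λ = atan2(p_y, p_x) ≈ 125.96°.

≈ 4°S, 126°E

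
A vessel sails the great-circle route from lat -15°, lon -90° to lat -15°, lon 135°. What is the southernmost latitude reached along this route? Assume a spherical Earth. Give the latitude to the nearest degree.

≈ -35°

The great circle lies in the plane with unit normal n̂ = (p₁ × p₂)/|p₁ × p₂|.
Here n̂_z ≈ -0.819; the vertex latitude is φ_max = arccos|n̂_z| ≈ 35.0°.
Check via Clairaut: cos φ_max = |cos φ₁| · sin C = cos(15.0°)·sin(122.0°) ≈ 0.819, again giving ≈ 35.0°.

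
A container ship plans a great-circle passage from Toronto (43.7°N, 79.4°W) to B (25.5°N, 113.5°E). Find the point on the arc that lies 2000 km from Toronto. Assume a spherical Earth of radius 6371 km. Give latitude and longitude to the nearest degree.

Write both endpoints as unit vectors p₁, p₂ with components (cos φ cos λ, cos φ sin λ, sin φ).
The central angle between the endpoints is δ = arccos(p₁·p₂) ≈ 1.916 rad (109.8°). The total great-circle distance is δ·R ≈ 1.916 × 6371 ≈ 12209 km, so the target fraction is f = 2000/12209 ≈ 0.164.
Interpolate at f ≈ 0.164 with slerp weights a = sin((1−f)δ)/sin δ ≈ 1.062, b = sin(fδ)/sin δ ≈ 0.328.
p = a·p₁ + b·p₂ ≈ (0.023, -0.483, 0.875); φ = arcsin(p_z) ≈ 61.07°, λ = atan2(p_y, p_x) ≈ -87.26°.

≈ (61°N, 87°W)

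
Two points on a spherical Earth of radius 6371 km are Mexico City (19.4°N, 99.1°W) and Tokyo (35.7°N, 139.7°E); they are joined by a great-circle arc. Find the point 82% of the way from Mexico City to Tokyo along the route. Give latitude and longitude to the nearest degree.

Write both endpoints as unit vectors p₁, p₂ with components (cos φ cos λ, cos φ sin λ, sin φ).
The central angle between the endpoints is δ = arccos(p₁·p₂) ≈ 1.775 rad (101.7°).
Interpolate at f = 0.82 with slerp weights a = sin((1−f)δ)/sin δ ≈ 0.321, b = sin(fδ)/sin δ ≈ 1.014.
p = a·p₁ + b·p₂ ≈ (-0.676, 0.234, 0.699); φ = arcsin(p_z) ≈ 44.31°, λ = atan2(p_y, p_x) ≈ 160.91°.

≈ 44°N, 161°E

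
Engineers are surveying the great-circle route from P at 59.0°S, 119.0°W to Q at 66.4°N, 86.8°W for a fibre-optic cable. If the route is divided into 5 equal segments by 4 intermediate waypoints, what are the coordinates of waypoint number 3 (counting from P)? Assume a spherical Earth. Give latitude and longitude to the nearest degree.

≈ 16°N, 103°W

Convert each endpoint to a unit vector on the sphere (x = cos φ cos λ, y = cos φ sin λ, z = sin φ).
The central angle between the endpoints is δ = arccos(p₁·p₂) ≈ 2.228 rad (127.7°).
Interpolate at f = 3/5 with slerp weights a = sin((1−f)δ)/sin δ ≈ 0.983, b = sin(fδ)/sin δ ≈ 1.229.
p = a·p₁ + b·p₂ ≈ (-0.218, -0.934, 0.284); φ = arcsin(p_z) ≈ 16.49°, λ = atan2(p_y, p_x) ≈ -103.13°.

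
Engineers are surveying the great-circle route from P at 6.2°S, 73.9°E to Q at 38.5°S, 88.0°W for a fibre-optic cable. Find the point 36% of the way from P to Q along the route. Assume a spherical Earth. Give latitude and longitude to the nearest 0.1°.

Write both endpoints as unit vectors p₁, p₂ with components (cos φ cos λ, cos φ sin λ, sin φ).
The central angle between the endpoints is δ = arccos(p₁·p₂) ≈ 2.308 rad (132.2°).
Interpolate at f = 0.36 with slerp weights a = sin((1−f)δ)/sin δ ≈ 1.345, b = sin(fδ)/sin δ ≈ 0.998.
p = a·p₁ + b·p₂ ≈ (0.398, 0.504, -0.766); φ = arcsin(p_z) ≈ -50.02°, λ = atan2(p_y, p_x) ≈ 51.72°.

≈ 50.0°S, 51.7°E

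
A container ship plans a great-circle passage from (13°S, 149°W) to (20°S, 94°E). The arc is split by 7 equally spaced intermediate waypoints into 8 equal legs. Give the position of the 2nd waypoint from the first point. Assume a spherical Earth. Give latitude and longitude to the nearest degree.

≈ (24°S, 176°W)

Write both endpoints as unit vectors p₁, p₂ with components (cos φ cos λ, cos φ sin λ, sin φ).
The central angle between the endpoints is δ = arccos(p₁·p₂) ≈ 1.916 rad (109.8°).
Interpolate at f = 2/8 with slerp weights a = sin((1−f)δ)/sin δ ≈ 1.053, b = sin(fδ)/sin δ ≈ 0.490.
p = a·p₁ + b·p₂ ≈ (-0.912, -0.069, -0.405); φ = arcsin(p_z) ≈ -23.86°, λ = atan2(p_y, p_x) ≈ -175.65°.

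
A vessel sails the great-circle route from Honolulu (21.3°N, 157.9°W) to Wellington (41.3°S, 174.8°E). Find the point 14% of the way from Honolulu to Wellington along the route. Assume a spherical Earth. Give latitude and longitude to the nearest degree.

Convert each endpoint to a unit vector on the sphere (x = cos φ cos λ, y = cos φ sin λ, z = sin φ).
The central angle between the endpoints is δ = arccos(p₁·p₂) ≈ 1.179 rad (67.5°).
Interpolate at f = 0.14 with slerp weights a = sin((1−f)δ)/sin δ ≈ 0.918, b = sin(fδ)/sin δ ≈ 0.178.
p = a·p₁ + b·p₂ ≈ (-0.926, -0.310, 0.216); φ = arcsin(p_z) ≈ 12.49°, λ = atan2(p_y, p_x) ≈ -161.50°.

≈ 12°N, 161°W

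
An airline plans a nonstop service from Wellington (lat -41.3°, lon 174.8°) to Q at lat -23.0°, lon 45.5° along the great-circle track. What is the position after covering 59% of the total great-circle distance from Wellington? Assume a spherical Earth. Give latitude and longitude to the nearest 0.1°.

Write both endpoints as unit vectors p₁, p₂ with components (cos φ cos λ, cos φ sin λ, sin φ).
The central angle between the endpoints is δ = arccos(p₁·p₂) ≈ 1.752 rad (100.4°).
Interpolate at f = 0.59 with slerp weights a = sin((1−f)δ)/sin δ ≈ 0.669, b = sin(fδ)/sin δ ≈ 0.873.
p = a·p₁ + b·p₂ ≈ (0.063, 0.619, -0.783); φ = arcsin(p_z) ≈ -51.52°, λ = atan2(p_y, p_x) ≈ 84.19°.

≈ lat -51.5°, lon 84.2°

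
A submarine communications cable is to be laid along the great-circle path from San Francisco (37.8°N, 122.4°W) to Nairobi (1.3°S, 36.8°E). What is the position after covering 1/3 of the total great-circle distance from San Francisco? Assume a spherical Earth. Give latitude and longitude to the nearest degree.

The haversine formula gives a central angle δ ≈ 2.422 rad (138.8°) between the endpoints.
Interpolate at f = 1/3 with slerp weights a = sin((1−f)δ)/sin δ ≈ 1.517, b = sin(fδ)/sin δ ≈ 1.097.
p = a·p₁ + b·p₂ ≈ (0.236, -0.355, 0.905); φ = arcsin(p_z) ≈ 64.77°, λ = atan2(p_y, p_x) ≈ -56.38°.

≈ (65°N, 56°W)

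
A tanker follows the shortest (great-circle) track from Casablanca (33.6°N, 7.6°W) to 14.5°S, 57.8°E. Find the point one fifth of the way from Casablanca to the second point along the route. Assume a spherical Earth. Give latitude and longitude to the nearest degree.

Convert each endpoint to a unit vector on the sphere (x = cos φ cos λ, y = cos φ sin λ, z = sin φ).
The central angle between the endpoints is δ = arccos(p₁·p₂) ≈ 1.372 rad (78.6°).
Interpolate at f = 1/5 with slerp weights a = sin((1−f)δ)/sin δ ≈ 0.908, b = sin(fδ)/sin δ ≈ 0.276.
p = a·p₁ + b·p₂ ≈ (0.892, 0.126, 0.433); φ = arcsin(p_z) ≈ 25.68°, λ = atan2(p_y, p_x) ≈ 8.07°.

≈ 26°N, 8°E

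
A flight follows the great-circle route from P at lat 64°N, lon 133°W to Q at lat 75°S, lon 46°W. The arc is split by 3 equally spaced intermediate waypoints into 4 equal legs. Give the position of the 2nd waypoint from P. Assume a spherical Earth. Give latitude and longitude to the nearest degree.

The haversine formula gives a central angle δ ≈ 2.610 rad (149.6°) between the endpoints.
Interpolate at f = 2/4 with slerp weights a = sin((1−f)δ)/sin δ ≈ 1.905, b = sin(fδ)/sin δ ≈ 1.905.
p = a·p₁ + b·p₂ ≈ (-0.227, -0.965, -0.128); φ = arcsin(p_z) ≈ -7.35°, λ = atan2(p_y, p_x) ≈ -103.23°.

≈ lat 7°S, lon 103°W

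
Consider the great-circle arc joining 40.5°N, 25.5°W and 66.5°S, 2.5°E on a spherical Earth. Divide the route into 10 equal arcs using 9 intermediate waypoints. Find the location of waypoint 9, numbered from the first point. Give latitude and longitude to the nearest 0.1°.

From cos δ = sin φ₁ sin φ₂ + cos φ₁ cos φ₂ cos Δλ, the central angle is δ ≈ 1.905 rad (109.1°).
Interpolate at f = 9/10 with slerp weights a = sin((1−f)δ)/sin δ ≈ 0.200, b = sin(fδ)/sin δ ≈ 1.048.
p = a·p₁ + b·p₂ ≈ (0.555, -0.047, -0.831); φ = arcsin(p_z) ≈ -56.16°, λ = atan2(p_y, p_x) ≈ -4.88°.

≈ 56.2°S, 4.9°W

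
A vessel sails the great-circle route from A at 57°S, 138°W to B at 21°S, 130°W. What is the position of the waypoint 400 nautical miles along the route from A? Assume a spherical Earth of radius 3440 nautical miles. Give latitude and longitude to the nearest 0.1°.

Write both endpoints as unit vectors p₁, p₂ with components (cos φ cos λ, cos φ sin λ, sin φ).
The central angle between the endpoints is δ = arccos(p₁·p₂) ≈ 0.637 rad (36.5°). The total great-circle distance is δ·R ≈ 0.637 × 3440 ≈ 2190 nmi, so the target fraction is f = 400/2190 ≈ 0.183.
Interpolate at f ≈ 0.183 with slerp weights a = sin((1−f)δ)/sin δ ≈ 0.836, b = sin(fδ)/sin δ ≈ 0.195.
p = a·p₁ + b·p₂ ≈ (-0.456, -0.444, -0.771); φ = arcsin(p_z) ≈ -50.48°, λ = atan2(p_y, p_x) ≈ -135.72°.

≈ 50.5°S, 135.7°W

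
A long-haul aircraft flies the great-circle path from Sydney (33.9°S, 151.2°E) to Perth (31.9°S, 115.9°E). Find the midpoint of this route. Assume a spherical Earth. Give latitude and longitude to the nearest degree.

≈ 34°S, 133°E

The haversine formula gives a central angle δ ≈ 0.516 rad (29.6°) between the endpoints.
Interpolate at f = 1/2 with slerp weights a = sin((1−f)δ)/sin δ ≈ 0.517, b = sin(fδ)/sin δ ≈ 0.517.
p = a·p₁ + b·p₂ ≈ (-0.568, 0.602, -0.562); φ = arcsin(p_z) ≈ -34.17°, λ = atan2(p_y, p_x) ≈ 133.34°.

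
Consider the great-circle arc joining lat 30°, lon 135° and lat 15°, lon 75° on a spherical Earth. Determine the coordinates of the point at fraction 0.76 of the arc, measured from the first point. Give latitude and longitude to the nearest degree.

≈ lat 21°, lon 88°

The haversine formula gives a central angle δ ≈ 0.991 rad (56.8°) between the endpoints.
Interpolate at f = 0.76 with slerp weights a = sin((1−f)δ)/sin δ ≈ 0.282, b = sin(fδ)/sin δ ≈ 0.818.
p = a·p₁ + b·p₂ ≈ (0.032, 0.935, 0.352); φ = arcsin(p_z) ≈ 20.64°, λ = atan2(p_y, p_x) ≈ 88.05°.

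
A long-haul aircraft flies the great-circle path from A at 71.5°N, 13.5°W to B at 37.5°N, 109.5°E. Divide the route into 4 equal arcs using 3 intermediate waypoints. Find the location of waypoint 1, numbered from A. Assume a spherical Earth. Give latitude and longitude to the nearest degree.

≈ 76°N, 44°E

Write both endpoints as unit vectors p₁, p₂ with components (cos φ cos λ, cos φ sin λ, sin φ).
The central angle between the endpoints is δ = arccos(p₁·p₂) ≈ 1.115 rad (63.9°).
Interpolate at f = 1/4 with slerp weights a = sin((1−f)δ)/sin δ ≈ 0.827, b = sin(fδ)/sin δ ≈ 0.306.
p = a·p₁ + b·p₂ ≈ (0.174, 0.168, 0.970); φ = arcsin(p_z) ≈ 76.01°, λ = atan2(p_y, p_x) ≈ 44.01°.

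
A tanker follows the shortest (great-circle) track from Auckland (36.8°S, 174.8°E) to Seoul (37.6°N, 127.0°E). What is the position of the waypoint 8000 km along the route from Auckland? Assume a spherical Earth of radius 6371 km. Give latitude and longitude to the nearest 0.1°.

≈ (25.5°N, 136.5°E)

From cos δ = sin φ₁ sin φ₂ + cos φ₁ cos φ₂ cos Δλ, the central angle is δ ≈ 1.510 rad (86.5°). The total great-circle distance is δ·R ≈ 1.510 × 6371 ≈ 9621 km, so the target fraction is f = 8000/9621 ≈ 0.832.
Interpolate at f ≈ 0.832 with slerp weights a = sin((1−f)δ)/sin δ ≈ 0.252, b = sin(fδ)/sin δ ≈ 0.953.
p = a·p₁ + b·p₂ ≈ (-0.655, 0.621, 0.430); φ = arcsin(p_z) ≈ 25.48°, λ = atan2(p_y, p_x) ≈ 136.54°.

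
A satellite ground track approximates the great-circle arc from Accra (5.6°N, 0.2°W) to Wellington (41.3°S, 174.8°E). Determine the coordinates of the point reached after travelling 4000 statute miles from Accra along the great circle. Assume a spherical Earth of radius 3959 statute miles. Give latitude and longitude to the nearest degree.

Write both endpoints as unit vectors p₁, p₂ with components (cos φ cos λ, cos φ sin λ, sin φ).
The central angle between the endpoints is δ = arccos(p₁·p₂) ≈ 2.514 rad (144.0°). The total great-circle distance is δ·R ≈ 2.514 × 3959 ≈ 9952 mi, so the target fraction is f = 4000/9952 ≈ 0.402.
Interpolate at f ≈ 0.402 with slerp weights a = sin((1−f)δ)/sin δ ≈ 1.698, b = sin(fδ)/sin δ ≈ 1.442.
p = a·p₁ + b·p₂ ≈ (0.611, 0.092, -0.786); φ = arcsin(p_z) ≈ -51.80°, λ = atan2(p_y, p_x) ≈ 8.58°.

≈ 52°S, 9°E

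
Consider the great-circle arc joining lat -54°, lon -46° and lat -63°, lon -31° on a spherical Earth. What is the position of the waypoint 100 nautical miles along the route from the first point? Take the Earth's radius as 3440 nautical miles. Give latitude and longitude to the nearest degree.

≈ lat -55°, lon -44°

From cos δ = sin φ₁ sin φ₂ + cos φ₁ cos φ₂ cos Δλ, the central angle is δ ≈ 0.207 rad (11.9°). The total great-circle distance is δ·R ≈ 0.207 × 3440 ≈ 713 nmi, so the target fraction is f = 100/713 ≈ 0.140.
Interpolate at f ≈ 0.140 with slerp weights a = sin((1−f)δ)/sin δ ≈ 0.861, b = sin(fδ)/sin δ ≈ 0.141.
p = a·p₁ + b·p₂ ≈ (0.407, -0.397, -0.823); φ = arcsin(p_z) ≈ -55.36°, λ = atan2(p_y, p_x) ≈ -44.33°.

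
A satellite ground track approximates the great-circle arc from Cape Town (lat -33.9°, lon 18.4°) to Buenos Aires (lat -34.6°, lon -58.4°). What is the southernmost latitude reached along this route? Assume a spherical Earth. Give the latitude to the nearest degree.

The great circle lies in the plane with unit normal n̂ = (p₁ × p₂)/|p₁ × p₂|.
Here n̂_z ≈ -0.755; the vertex latitude is φ_max = arccos|n̂_z| ≈ 41.0°.

≈ -41°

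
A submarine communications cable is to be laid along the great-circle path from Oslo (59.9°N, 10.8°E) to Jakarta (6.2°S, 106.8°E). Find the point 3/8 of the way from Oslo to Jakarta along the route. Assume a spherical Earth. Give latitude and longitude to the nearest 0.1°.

Convert each endpoint to a unit vector on the sphere (x = cos φ cos λ, y = cos φ sin λ, z = sin φ).
The central angle between the endpoints is δ = arccos(p₁·p₂) ≈ 1.717 rad (98.4°).
Interpolate at f = 3/8 with slerp weights a = sin((1−f)δ)/sin δ ≈ 0.888, b = sin(fδ)/sin δ ≈ 0.607.
p = a·p₁ + b·p₂ ≈ (0.263, 0.661, 0.703); φ = arcsin(p_z) ≈ 44.65°, λ = atan2(p_y, p_x) ≈ 68.29°.

≈ (44.7°N, 68.3°E)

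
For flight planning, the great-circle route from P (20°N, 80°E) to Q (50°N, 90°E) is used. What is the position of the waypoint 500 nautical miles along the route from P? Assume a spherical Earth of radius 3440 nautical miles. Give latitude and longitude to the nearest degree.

≈ (28°N, 82°E)

The haversine formula gives a central angle δ ≈ 0.542 rad (31.0°) between the endpoints. The total great-circle distance is δ·R ≈ 0.542 × 3440 ≈ 1863 nmi, so the target fraction is f = 500/1863 ≈ 0.268.
Interpolate at f ≈ 0.268 with slerp weights a = sin((1−f)δ)/sin δ ≈ 0.749, b = sin(fδ)/sin δ ≈ 0.281.
p = a·p₁ + b·p₂ ≈ (0.122, 0.873, 0.471); φ = arcsin(p_z) ≈ 28.12°, λ = atan2(p_y, p_x) ≈ 82.04°.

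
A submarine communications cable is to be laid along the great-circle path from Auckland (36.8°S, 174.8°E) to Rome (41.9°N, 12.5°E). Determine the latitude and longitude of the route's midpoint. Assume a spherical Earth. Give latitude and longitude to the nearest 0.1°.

From cos δ = sin φ₁ sin φ₂ + cos φ₁ cos φ₂ cos Δλ, the central angle is δ ≈ 2.887 rad (165.4°).
Interpolate at f = 1/2 with slerp weights a = sin((1−f)δ)/sin δ ≈ 3.942, b = sin(fδ)/sin δ ≈ 3.942.
p = a·p₁ + b·p₂ ≈ (-0.279, 0.921, 0.271); φ = arcsin(p_z) ≈ 15.74°, λ = atan2(p_y, p_x) ≈ 106.85°.

≈ 15.7°N, 106.8°E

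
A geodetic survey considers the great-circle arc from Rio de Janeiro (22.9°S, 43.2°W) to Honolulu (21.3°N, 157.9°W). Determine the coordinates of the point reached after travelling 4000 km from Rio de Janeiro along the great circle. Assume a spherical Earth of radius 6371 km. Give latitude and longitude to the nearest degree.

The haversine formula gives a central angle δ ≈ 2.094 rad (120.0°) between the endpoints. The total great-circle distance is δ·R ≈ 2.094 × 6371 ≈ 13343 km, so the target fraction is f = 4000/13343 ≈ 0.300.
Interpolate at f ≈ 0.300 with slerp weights a = sin((1−f)δ)/sin δ ≈ 1.148, b = sin(fδ)/sin δ ≈ 0.678.
p = a·p₁ + b·p₂ ≈ (0.186, -0.962, -0.200); φ = arcsin(p_z) ≈ -11.57°, λ = atan2(p_y, p_x) ≈ -79.08°.

≈ (12°S, 79°W)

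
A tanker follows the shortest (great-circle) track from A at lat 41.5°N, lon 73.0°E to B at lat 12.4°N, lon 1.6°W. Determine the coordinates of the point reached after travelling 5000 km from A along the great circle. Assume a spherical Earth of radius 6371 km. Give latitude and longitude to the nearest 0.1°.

Convert each endpoint to a unit vector on the sphere (x = cos φ cos λ, y = cos φ sin λ, z = sin φ).
The central angle between the endpoints is δ = arccos(p₁·p₂) ≈ 1.228 rad (70.3°). The total great-circle distance is δ·R ≈ 1.228 × 6371 ≈ 7821 km, so the target fraction is f = 5000/7821 ≈ 0.639.
Interpolate at f ≈ 0.639 with slerp weights a = sin((1−f)δ)/sin δ ≈ 0.455, b = sin(fδ)/sin δ ≈ 0.750.
p = a·p₁ + b·p₂ ≈ (0.832, 0.305, 0.463); φ = arcsin(p_z) ≈ 27.56°, λ = atan2(p_y, p_x) ≈ 20.15°.

≈ lat 27.6°N, lon 20.1°E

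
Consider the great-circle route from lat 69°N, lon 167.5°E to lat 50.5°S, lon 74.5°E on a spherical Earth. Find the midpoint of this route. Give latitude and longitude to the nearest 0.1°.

From cos δ = sin φ₁ sin φ₂ + cos φ₁ cos φ₂ cos Δλ, the central angle is δ ≈ 2.392 rad (137.1°).
Interpolate at f = 1/2 with slerp weights a = sin((1−f)δ)/sin δ ≈ 1.367, b = sin(fδ)/sin δ ≈ 1.367.
p = a·p₁ + b·p₂ ≈ (-0.246, 0.944, 0.221); φ = arcsin(p_z) ≈ 12.79°, λ = atan2(p_y, p_x) ≈ 104.60°.

≈ lat 12.8°N, lon 104.6°E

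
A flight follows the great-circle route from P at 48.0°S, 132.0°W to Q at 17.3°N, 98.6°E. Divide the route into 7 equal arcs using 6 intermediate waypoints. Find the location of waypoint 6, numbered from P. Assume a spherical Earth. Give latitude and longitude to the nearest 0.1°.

Convert each endpoint to a unit vector on the sphere (x = cos φ cos λ, y = cos φ sin λ, z = sin φ).
The central angle between the endpoints is δ = arccos(p₁·p₂) ≈ 2.248 rad (128.8°).
Interpolate at f = 6/7 with slerp weights a = sin((1−f)δ)/sin δ ≈ 0.405, b = sin(fδ)/sin δ ≈ 1.203.
p = a·p₁ + b·p₂ ≈ (-0.353, 0.934, 0.057); φ = arcsin(p_z) ≈ 3.25°, λ = atan2(p_y, p_x) ≈ 110.71°.

≈ 3.2°N, 110.7°E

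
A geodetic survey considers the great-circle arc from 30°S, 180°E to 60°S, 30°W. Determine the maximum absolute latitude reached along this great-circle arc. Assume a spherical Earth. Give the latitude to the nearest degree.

≈ 77°S

The great circle lies in the plane with unit normal n̂ = (p₁ × p₂)/|p₁ × p₂|.
Here n̂_z ≈ +0.217; the vertex latitude is φ_max = arccos|n̂_z| ≈ 77.5°.
Check via Clairaut: cos φ_max = |cos φ₁| · sin C = cos(30.0°)·sin(165.5°) ≈ 0.217, again giving ≈ 77.5°.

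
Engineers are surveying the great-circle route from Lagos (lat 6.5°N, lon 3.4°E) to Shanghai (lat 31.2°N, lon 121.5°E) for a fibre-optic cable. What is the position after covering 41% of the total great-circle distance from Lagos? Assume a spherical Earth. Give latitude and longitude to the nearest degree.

≈ lat 30°N, lon 44°E

Convert each endpoint to a unit vector on the sphere (x = cos φ cos λ, y = cos φ sin λ, z = sin φ).
The central angle between the endpoints is δ = arccos(p₁·p₂) ≈ 1.919 rad (110.0°).
Interpolate at f = 0.41 with slerp weights a = sin((1−f)δ)/sin δ ≈ 0.963, b = sin(fδ)/sin δ ≈ 0.754.
p = a·p₁ + b·p₂ ≈ (0.619, 0.606, 0.499); φ = arcsin(p_z) ≈ 29.96°, λ = atan2(p_y, p_x) ≈ 44.42°.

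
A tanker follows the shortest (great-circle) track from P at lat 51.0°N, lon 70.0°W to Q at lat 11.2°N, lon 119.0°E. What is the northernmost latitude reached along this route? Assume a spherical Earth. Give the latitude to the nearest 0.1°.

The great circle lies in the plane with unit normal n̂ = (p₁ × p₂)/|p₁ × p₂|.
Here n̂_z ≈ -0.109; the vertex latitude is φ_max = arccos|n̂_z| ≈ 83.8°.

≈ 83.8°N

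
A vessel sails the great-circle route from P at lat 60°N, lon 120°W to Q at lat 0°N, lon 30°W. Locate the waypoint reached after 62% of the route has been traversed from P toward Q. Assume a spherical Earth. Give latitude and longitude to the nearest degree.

From cos δ = sin φ₁ sin φ₂ + cos φ₁ cos φ₂ cos Δλ, the central angle is δ ≈ 1.571 rad (90.0°).
Interpolate at f = 0.62 with slerp weights a = sin((1−f)δ)/sin δ ≈ 0.562, b = sin(fδ)/sin δ ≈ 0.827.
p = a·p₁ + b·p₂ ≈ (0.576, -0.657, 0.487); φ = arcsin(p_z) ≈ 29.13°, λ = atan2(p_y, p_x) ≈ -48.77°.

≈ lat 29°N, lon 49°W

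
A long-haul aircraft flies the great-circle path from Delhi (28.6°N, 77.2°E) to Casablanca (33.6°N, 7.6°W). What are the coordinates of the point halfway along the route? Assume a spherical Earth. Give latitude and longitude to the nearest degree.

≈ 39°N, 36°E

Convert each endpoint to a unit vector on the sphere (x = cos φ cos λ, y = cos φ sin λ, z = sin φ).
The central angle between the endpoints is δ = arccos(p₁·p₂) ≈ 1.233 rad (70.7°).
Interpolate at f = 1/2 with slerp weights a = sin((1−f)δ)/sin δ ≈ 0.613, b = sin(fδ)/sin δ ≈ 0.613.
p = a·p₁ + b·p₂ ≈ (0.625, 0.457, 0.633); φ = arcsin(p_z) ≈ 39.24°, λ = atan2(p_y, p_x) ≈ 36.18°.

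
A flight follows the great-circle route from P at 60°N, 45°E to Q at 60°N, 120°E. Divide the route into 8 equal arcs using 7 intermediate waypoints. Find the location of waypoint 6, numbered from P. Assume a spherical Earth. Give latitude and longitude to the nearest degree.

From cos δ = sin φ₁ sin φ₂ + cos φ₁ cos φ₂ cos Δλ, the central angle is δ ≈ 0.619 rad (35.4°).
Interpolate at f = 6/8 with slerp weights a = sin((1−f)δ)/sin δ ≈ 0.266, b = sin(fδ)/sin δ ≈ 0.772.
p = a·p₁ + b·p₂ ≈ (-0.099, 0.428, 0.898); φ = arcsin(p_z) ≈ 63.94°, λ = atan2(p_y, p_x) ≈ 103.02°.

≈ 64°N, 103°E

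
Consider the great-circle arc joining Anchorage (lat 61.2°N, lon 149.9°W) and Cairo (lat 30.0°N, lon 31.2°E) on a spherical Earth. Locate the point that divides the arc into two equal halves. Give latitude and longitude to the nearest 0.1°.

Write both endpoints as unit vectors p₁, p₂ with components (cos φ cos λ, cos φ sin λ, sin φ).
The central angle between the endpoints is δ = arccos(p₁·p₂) ≈ 1.550 rad (88.8°).
Interpolate at f = 1/2 with slerp weights a = sin((1−f)δ)/sin δ ≈ 0.700, b = sin(fδ)/sin δ ≈ 0.700.
p = a·p₁ + b·p₂ ≈ (0.227, 0.145, 0.963); φ = arcsin(p_z) ≈ 74.39°, λ = atan2(p_y, p_x) ≈ 32.58°.

≈ lat 74.4°N, lon 32.6°E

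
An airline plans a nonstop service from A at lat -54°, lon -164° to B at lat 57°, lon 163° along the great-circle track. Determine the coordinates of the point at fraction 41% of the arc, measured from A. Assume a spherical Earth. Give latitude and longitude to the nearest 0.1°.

From cos δ = sin φ₁ sin φ₂ + cos φ₁ cos φ₂ cos Δλ, the central angle is δ ≈ 1.993 rad (114.2°).
Interpolate at f = 0.41 with slerp weights a = sin((1−f)δ)/sin δ ≈ 1.012, b = sin(fδ)/sin δ ≈ 0.800.
p = a·p₁ + b·p₂ ≈ (-0.988, -0.037, -0.148); φ = arcsin(p_z) ≈ -8.52°, λ = atan2(p_y, p_x) ≈ -177.88°.

≈ lat -8.5°, lon -177.9°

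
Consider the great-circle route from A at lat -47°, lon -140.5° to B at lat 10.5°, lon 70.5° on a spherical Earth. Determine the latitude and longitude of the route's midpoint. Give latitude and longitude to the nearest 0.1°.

From cos δ = sin φ₁ sin φ₂ + cos φ₁ cos φ₂ cos Δλ, the central angle is δ ≈ 2.358 rad (135.1°).
Interpolate at f = 1/2 with slerp weights a = sin((1−f)δ)/sin δ ≈ 1.309, b = sin(fδ)/sin δ ≈ 1.309.
p = a·p₁ + b·p₂ ≈ (-0.259, 0.645, -0.719); φ = arcsin(p_z) ≈ -45.94°, λ = atan2(p_y, p_x) ≈ 111.88°.

≈ lat -45.9°, lon 111.9°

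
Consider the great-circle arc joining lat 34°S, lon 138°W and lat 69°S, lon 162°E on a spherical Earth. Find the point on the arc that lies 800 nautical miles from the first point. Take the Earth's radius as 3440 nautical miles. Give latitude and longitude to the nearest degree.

Write both endpoints as unit vectors p₁, p₂ with components (cos φ cos λ, cos φ sin λ, sin φ).
The central angle between the endpoints is δ = arccos(p₁·p₂) ≈ 0.836 rad (47.9°). The total great-circle distance is δ·R ≈ 0.836 × 3440 ≈ 2875 nmi, so the target fraction is f = 800/2875 ≈ 0.278.
Interpolate at f ≈ 0.278 with slerp weights a = sin((1−f)δ)/sin δ ≈ 0.765, b = sin(fδ)/sin δ ≈ 0.311.
p = a·p₁ + b·p₂ ≈ (-0.577, -0.390, -0.718); φ = arcsin(p_z) ≈ -45.86°, λ = atan2(p_y, p_x) ≈ -145.96°.

≈ lat 46°S, lon 146°W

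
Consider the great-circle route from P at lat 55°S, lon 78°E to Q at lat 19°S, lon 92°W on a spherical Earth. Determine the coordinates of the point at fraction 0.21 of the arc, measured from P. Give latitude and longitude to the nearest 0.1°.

≈ lat 76.4°S, lon 62.2°E

Convert each endpoint to a unit vector on the sphere (x = cos φ cos λ, y = cos φ sin λ, z = sin φ).
The central angle between the endpoints is δ = arccos(p₁·p₂) ≈ 1.841 rad (105.5°).
Interpolate at f = 0.21 with slerp weights a = sin((1−f)δ)/sin δ ≈ 1.031, b = sin(fδ)/sin δ ≈ 0.391.
p = a·p₁ + b·p₂ ≈ (0.110, 0.208, -0.972); φ = arcsin(p_z) ≈ -76.37°, λ = atan2(p_y, p_x) ≈ 62.18°.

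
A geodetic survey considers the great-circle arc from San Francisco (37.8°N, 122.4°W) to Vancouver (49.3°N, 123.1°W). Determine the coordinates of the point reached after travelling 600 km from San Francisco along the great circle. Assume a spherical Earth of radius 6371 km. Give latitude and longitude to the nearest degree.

≈ 43°N, 123°W

The haversine formula gives a central angle δ ≈ 0.201 rad (11.5°) between the endpoints. The total great-circle distance is δ·R ≈ 0.201 × 6371 ≈ 1280 km, so the target fraction is f = 600/1280 ≈ 0.469.
Interpolate at f ≈ 0.469 with slerp weights a = sin((1−f)δ)/sin δ ≈ 0.534, b = sin(fδ)/sin δ ≈ 0.471.
p = a·p₁ + b·p₂ ≈ (-0.394, -0.614, 0.684); φ = arcsin(p_z) ≈ 43.19°, λ = atan2(p_y, p_x) ≈ -122.70°.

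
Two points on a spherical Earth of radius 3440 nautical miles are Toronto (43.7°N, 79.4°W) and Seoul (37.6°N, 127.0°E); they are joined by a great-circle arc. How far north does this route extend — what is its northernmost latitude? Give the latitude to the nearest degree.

The great circle lies in the plane with unit normal n̂ = (p₁ × p₂)/|p₁ × p₂|.
Here n̂_z ≈ -0.256; the vertex latitude is φ_max = arccos|n̂_z| ≈ 75.2°.

≈ 75°N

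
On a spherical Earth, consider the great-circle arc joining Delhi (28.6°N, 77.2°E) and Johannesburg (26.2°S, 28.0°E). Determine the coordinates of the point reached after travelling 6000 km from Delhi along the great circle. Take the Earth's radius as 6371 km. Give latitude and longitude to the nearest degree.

≈ (12°S, 41°E)

Write both endpoints as unit vectors p₁, p₂ with components (cos φ cos λ, cos φ sin λ, sin φ).
The central angle between the endpoints is δ = arccos(p₁·p₂) ≈ 1.263 rad (72.3°). The total great-circle distance is δ·R ≈ 1.263 × 6371 ≈ 8044 km, so the target fraction is f = 6000/8044 ≈ 0.746.
Interpolate at f ≈ 0.746 with slerp weights a = sin((1−f)δ)/sin δ ≈ 0.331, b = sin(fδ)/sin δ ≈ 0.849.
p = a·p₁ + b·p₂ ≈ (0.737, 0.641, -0.216); φ = arcsin(p_z) ≈ -12.49°, λ = atan2(p_y, p_x) ≈ 41.02°.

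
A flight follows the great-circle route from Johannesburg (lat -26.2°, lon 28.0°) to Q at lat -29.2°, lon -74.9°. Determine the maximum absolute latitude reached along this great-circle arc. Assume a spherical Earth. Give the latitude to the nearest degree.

≈ -40°

The great circle lies in the plane with unit normal n̂ = (p₁ × p₂)/|p₁ × p₂|.
Here n̂_z ≈ -0.764; the vertex latitude is φ_max = arccos|n̂_z| ≈ 40.2°.
Check via Clairaut: cos φ_max = |cos φ₁| · sin C = cos(26.2°)·sin(121.6°) ≈ 0.764, again giving ≈ 40.2°.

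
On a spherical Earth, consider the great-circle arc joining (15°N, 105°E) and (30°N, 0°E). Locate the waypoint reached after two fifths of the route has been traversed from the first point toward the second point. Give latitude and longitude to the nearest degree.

Convert each endpoint to a unit vector on the sphere (x = cos φ cos λ, y = cos φ sin λ, z = sin φ).
The central angle between the endpoints is δ = arccos(p₁·p₂) ≈ 1.658 rad (95.0°).
Interpolate at f = 2/5 with slerp weights a = sin((1−f)δ)/sin δ ≈ 0.842, b = sin(fδ)/sin δ ≈ 0.618.
p = a·p₁ + b·p₂ ≈ (0.325, 0.785, 0.527); φ = arcsin(p_z) ≈ 31.80°, λ = atan2(p_y, p_x) ≈ 67.54°.

≈ (32°N, 68°E)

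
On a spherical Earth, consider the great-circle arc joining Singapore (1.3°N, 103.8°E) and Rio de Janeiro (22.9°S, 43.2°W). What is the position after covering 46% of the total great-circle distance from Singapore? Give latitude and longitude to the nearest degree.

≈ (32°S, 45°E)

The haversine formula gives a central angle δ ≈ 2.467 rad (141.4°) between the endpoints.
Interpolate at f = 0.46 with slerp weights a = sin((1−f)δ)/sin δ ≈ 1.557, b = sin(fδ)/sin δ ≈ 1.452.
p = a·p₁ + b·p₂ ≈ (0.604, 0.596, -0.530); φ = arcsin(p_z) ≈ -31.99°, λ = atan2(p_y, p_x) ≈ 44.60°.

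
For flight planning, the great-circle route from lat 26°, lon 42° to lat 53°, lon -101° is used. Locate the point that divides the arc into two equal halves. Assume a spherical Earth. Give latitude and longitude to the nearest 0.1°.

The haversine formula gives a central angle δ ≈ 1.653 rad (94.7°) between the endpoints.
Interpolate at f = 1/2 with slerp weights a = sin((1−f)δ)/sin δ ≈ 0.738, b = sin(fδ)/sin δ ≈ 0.738.
p = a·p₁ + b·p₂ ≈ (0.408, 0.008, 0.913); φ = arcsin(p_z) ≈ 65.91°, λ = atan2(p_y, p_x) ≈ 1.10°.

≈ lat 65.9°, lon 1.1°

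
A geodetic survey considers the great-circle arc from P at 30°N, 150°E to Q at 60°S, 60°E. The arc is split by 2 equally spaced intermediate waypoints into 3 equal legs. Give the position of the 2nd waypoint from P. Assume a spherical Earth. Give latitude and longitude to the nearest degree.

The haversine formula gives a central angle δ ≈ 2.019 rad (115.7°) between the endpoints.
Interpolate at f = 2/3 with slerp weights a = sin((1−f)δ)/sin δ ≈ 0.691, b = sin(fδ)/sin δ ≈ 1.081.
p = a·p₁ + b·p₂ ≈ (-0.248, 0.768, -0.591); φ = arcsin(p_z) ≈ -36.22°, λ = atan2(p_y, p_x) ≈ 107.92°.

≈ 36°S, 108°E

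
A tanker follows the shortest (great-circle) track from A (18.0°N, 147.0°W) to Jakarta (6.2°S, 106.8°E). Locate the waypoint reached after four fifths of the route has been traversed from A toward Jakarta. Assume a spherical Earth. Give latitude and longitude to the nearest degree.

The haversine formula gives a central angle δ ≈ 1.873 rad (107.3°) between the endpoints.
Interpolate at f = 4/5 with slerp weights a = sin((1−f)δ)/sin δ ≈ 0.383, b = sin(fδ)/sin δ ≈ 1.045.
p = a·p₁ + b·p₂ ≈ (-0.606, 0.796, 0.006); φ = arcsin(p_z) ≈ 0.32°, λ = atan2(p_y, p_x) ≈ 127.28°.

≈ (0°N, 127°E)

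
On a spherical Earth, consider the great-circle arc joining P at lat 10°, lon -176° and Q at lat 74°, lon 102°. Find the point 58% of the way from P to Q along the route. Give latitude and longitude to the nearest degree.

From cos δ = sin φ₁ sin φ₂ + cos φ₁ cos φ₂ cos Δλ, the central angle is δ ≈ 1.365 rad (78.2°).
Interpolate at f = 0.58 with slerp weights a = sin((1−f)δ)/sin δ ≈ 0.554, b = sin(fδ)/sin δ ≈ 0.727.
p = a·p₁ + b·p₂ ≈ (-0.586, 0.158, 0.795); φ = arcsin(p_z) ≈ 52.64°, λ = atan2(p_y, p_x) ≈ 164.92°.

≈ lat 53°, lon 165°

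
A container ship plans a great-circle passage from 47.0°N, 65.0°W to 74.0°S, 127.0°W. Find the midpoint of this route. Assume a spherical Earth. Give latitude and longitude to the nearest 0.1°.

Convert each endpoint to a unit vector on the sphere (x = cos φ cos λ, y = cos φ sin λ, z = sin φ).
The central angle between the endpoints is δ = arccos(p₁·p₂) ≈ 2.233 rad (127.9°).
Interpolate at f = 1/2 with slerp weights a = sin((1−f)δ)/sin δ ≈ 1.139, b = sin(fδ)/sin δ ≈ 1.139.
p = a·p₁ + b·p₂ ≈ (0.139, -0.955, -0.262); φ = arcsin(p_z) ≈ -15.18°, λ = atan2(p_y, p_x) ≈ -81.70°.

≈ 15.2°S, 81.7°W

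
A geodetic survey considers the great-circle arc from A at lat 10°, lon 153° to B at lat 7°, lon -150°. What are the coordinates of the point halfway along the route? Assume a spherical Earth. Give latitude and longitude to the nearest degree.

≈ lat 10°, lon -178°

Write both endpoints as unit vectors p₁, p₂ with components (cos φ cos λ, cos φ sin λ, sin φ).
The central angle between the endpoints is δ = arccos(p₁·p₂) ≈ 0.984 rad (56.4°).
Interpolate at f = 1/2 with slerp weights a = sin((1−f)δ)/sin δ ≈ 0.567, b = sin(fδ)/sin δ ≈ 0.567.
p = a·p₁ + b·p₂ ≈ (-0.985, -0.028, 0.168); φ = arcsin(p_z) ≈ 9.65°, λ = atan2(p_y, p_x) ≈ -178.38°.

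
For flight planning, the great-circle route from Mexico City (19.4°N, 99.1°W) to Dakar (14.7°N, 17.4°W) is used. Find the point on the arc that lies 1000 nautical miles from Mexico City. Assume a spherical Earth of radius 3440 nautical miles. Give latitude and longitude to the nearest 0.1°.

≈ 21.8°N, 81.5°W

Write both endpoints as unit vectors p₁, p₂ with components (cos φ cos λ, cos φ sin λ, sin φ).
The central angle between the endpoints is δ = arccos(p₁·p₂) ≈ 1.353 rad (77.5°). The total great-circle distance is δ·R ≈ 1.353 × 3440 ≈ 4655 nmi, so the target fraction is f = 1000/4655 ≈ 0.215.
Interpolate at f ≈ 0.215 with slerp weights a = sin((1−f)δ)/sin δ ≈ 0.895, b = sin(fδ)/sin δ ≈ 0.294.
p = a·p₁ + b·p₂ ≈ (0.137, -0.918, 0.372); φ = arcsin(p_z) ≈ 21.82°, λ = atan2(p_y, p_x) ≈ -81.48°.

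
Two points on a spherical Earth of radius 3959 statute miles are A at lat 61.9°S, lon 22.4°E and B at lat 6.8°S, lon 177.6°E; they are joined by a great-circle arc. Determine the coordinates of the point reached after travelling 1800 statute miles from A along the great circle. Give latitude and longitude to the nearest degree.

≈ lat 78°S, lon 91°E

Convert each endpoint to a unit vector on the sphere (x = cos φ cos λ, y = cos φ sin λ, z = sin φ).
The central angle between the endpoints is δ = arccos(p₁·p₂) ≈ 1.897 rad (108.7°). The total great-circle distance is δ·R ≈ 1.897 × 3959 ≈ 7509 mi, so the target fraction is f = 1800/7509 ≈ 0.240.
Interpolate at f ≈ 0.240 with slerp weights a = sin((1−f)δ)/sin δ ≈ 1.047, b = sin(fδ)/sin δ ≈ 0.464.
p = a·p₁ + b·p₂ ≈ (-0.004, 0.207, -0.978); φ = arcsin(p_z) ≈ -78.04°, λ = atan2(p_y, p_x) ≈ 91.12°.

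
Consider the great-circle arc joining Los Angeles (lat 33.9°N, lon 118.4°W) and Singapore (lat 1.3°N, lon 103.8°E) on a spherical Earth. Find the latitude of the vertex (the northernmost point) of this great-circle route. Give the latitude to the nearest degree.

≈ 46°N

The great circle lies in the plane with unit normal n̂ = (p₁ × p₂)/|p₁ × p₂|.
Here n̂_z ≈ -0.698; the vertex latitude is φ_max = arccos|n̂_z| ≈ 45.7°.
Check via Clairaut: cos φ_max = |cos φ₁| · sin C = cos(33.9°)·sin(57.3°) ≈ 0.698, again giving ≈ 45.7°.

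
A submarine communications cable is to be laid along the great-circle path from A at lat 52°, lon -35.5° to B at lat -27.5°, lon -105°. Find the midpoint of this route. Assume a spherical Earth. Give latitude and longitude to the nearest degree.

≈ lat 15°, lon -77°

Write both endpoints as unit vectors p₁, p₂ with components (cos φ cos λ, cos φ sin λ, sin φ).
The central angle between the endpoints is δ = arccos(p₁·p₂) ≈ 1.744 rad (99.9°).
Interpolate at f = 1/2 with slerp weights a = sin((1−f)δ)/sin δ ≈ 0.777, b = sin(fδ)/sin δ ≈ 0.777.
p = a·p₁ + b·p₂ ≈ (0.211, -0.944, 0.254); φ = arcsin(p_z) ≈ 14.69°, λ = atan2(p_y, p_x) ≈ -77.39°.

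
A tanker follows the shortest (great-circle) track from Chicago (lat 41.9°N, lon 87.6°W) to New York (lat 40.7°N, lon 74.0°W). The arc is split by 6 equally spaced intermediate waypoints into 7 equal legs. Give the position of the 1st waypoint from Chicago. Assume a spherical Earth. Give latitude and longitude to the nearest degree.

≈ lat 42°N, lon 86°W

Write both endpoints as unit vectors p₁, p₂ with components (cos φ cos λ, cos φ sin λ, sin φ).
The central angle between the endpoints is δ = arccos(p₁·p₂) ≈ 0.179 rad (10.3°).
Interpolate at f = 1/7 with slerp weights a = sin((1−f)δ)/sin δ ≈ 0.858, b = sin(fδ)/sin δ ≈ 0.144.
p = a·p₁ + b·p₂ ≈ (0.057, -0.743, 0.667); φ = arcsin(p_z) ≈ 41.83°, λ = atan2(p_y, p_x) ≈ -85.63°.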